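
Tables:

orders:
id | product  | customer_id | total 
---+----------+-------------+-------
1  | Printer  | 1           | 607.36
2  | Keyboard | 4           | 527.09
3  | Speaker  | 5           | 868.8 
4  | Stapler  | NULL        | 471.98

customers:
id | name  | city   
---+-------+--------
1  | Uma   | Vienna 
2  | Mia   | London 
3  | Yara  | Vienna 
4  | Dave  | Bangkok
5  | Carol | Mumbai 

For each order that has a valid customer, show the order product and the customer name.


INNER JOIN keeps only orders rows whose customer_id matches an id in customers. Walk through each order:
  - order 1 (Printer): customer_id=1 -> matches Uma
  - order 2 (Keyboard): customer_id=4 -> matches Dave
  - order 3 (Speaker): customer_id=5 -> matches Carol
  - order 4 (Stapler): customer_id=NULL, no match -> dropped
So 1 of 4 rows is dropped.

SQL:
SELECT a.product, b.name AS customer
FROM orders a
INNER JOIN customers b ON a.customer_id = b.id

Result:
product  | customer
---------+---------
Printer  | Uma     
Keyboard | Dave    
Speaker  | Carol   


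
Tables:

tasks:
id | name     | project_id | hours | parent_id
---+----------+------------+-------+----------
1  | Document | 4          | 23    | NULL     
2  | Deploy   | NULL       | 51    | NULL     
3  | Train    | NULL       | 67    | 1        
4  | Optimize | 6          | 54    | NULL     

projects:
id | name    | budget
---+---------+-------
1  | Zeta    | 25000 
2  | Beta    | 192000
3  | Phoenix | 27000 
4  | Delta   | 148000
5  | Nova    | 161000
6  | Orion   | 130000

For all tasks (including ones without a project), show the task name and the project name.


LEFT JOIN keeps every row from tasks (the left table); where project_id has no match in projects, the project columns become NULL. Walk through each task:
  - task 1 (Document): project_id=4 -> matches Delta
  - task 2 (Deploy): project_id=NULL, no match -> kept with NULL
  - task 3 (Train): project_id=NULL, no match -> kept with NULL
  - task 4 (Optimize): project_id=6 -> matches Orion
All 4 rows appear; 2 have NULL project.

SQL:
SELECT a.name, b.name AS project
FROM tasks a
LEFT JOIN projects b ON a.project_id = b.id

Result:
name     | project
---------+--------
Document | Delta  
Deploy   | NULL   
Train    | NULL   
Optimize | Orion  


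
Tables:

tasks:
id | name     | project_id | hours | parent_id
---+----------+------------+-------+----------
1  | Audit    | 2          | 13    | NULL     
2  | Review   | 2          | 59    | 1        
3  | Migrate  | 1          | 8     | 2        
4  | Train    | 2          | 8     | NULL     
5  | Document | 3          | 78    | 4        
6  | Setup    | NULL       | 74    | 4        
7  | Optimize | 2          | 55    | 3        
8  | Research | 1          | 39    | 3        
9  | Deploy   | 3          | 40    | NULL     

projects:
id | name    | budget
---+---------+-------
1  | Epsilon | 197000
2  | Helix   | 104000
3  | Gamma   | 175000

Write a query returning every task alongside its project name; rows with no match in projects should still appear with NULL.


LEFT JOIN keeps every row from tasks (the left table); where project_id has no match in projects, the project columns become NULL. Walk through each task:
  - task 1 (Audit): project_id=2 -> matches Helix
  - task 2 (Review): project_id=2 -> matches Helix
  - task 3 (Migrate): project_id=1 -> matches Epsilon
  - task 4 (Train): project_id=2 -> matches Helix
  - task 5 (Document): project_id=3 -> matches Gamma
  - task 6 (Setup): project_id=NULL, no match -> kept with NULL
  - task 7 (Optimize): project_id=2 -> matches Helix
  - task 8 (Research): project_id=1 -> matches Epsilon
  - task 9 (Deploy): project_id=3 -> matches Gamma
All 9 rows appear; 1 has NULL project.

SQL:
SELECT a.name, b.name AS project
FROM tasks a
LEFT JOIN projects b ON a.project_id = b.id

Result:
name     | project
---------+--------
Audit    | Helix  
Review   | Helix  
Migrate  | Epsilon
Train    | Helix  
Document | Gamma  
Setup    | NULL   
Optimize | Helix  
Research | Epsilon
Deploy   | Gamma  


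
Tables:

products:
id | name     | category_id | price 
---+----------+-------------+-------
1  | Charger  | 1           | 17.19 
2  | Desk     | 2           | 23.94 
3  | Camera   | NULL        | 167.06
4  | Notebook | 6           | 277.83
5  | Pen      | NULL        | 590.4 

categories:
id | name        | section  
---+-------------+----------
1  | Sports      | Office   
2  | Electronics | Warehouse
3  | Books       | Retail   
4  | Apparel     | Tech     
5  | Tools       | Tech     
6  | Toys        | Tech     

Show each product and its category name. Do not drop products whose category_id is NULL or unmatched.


LEFT JOIN keeps every row from products (the left table); where category_id has no match in categories, the category columns become NULL. Walk through each product:
  - product 1 (Charger): category_id=1 -> matches Sports
  - product 2 (Desk): category_id=2 -> matches Electronics
  - product 3 (Camera): category_id=NULL, no match -> kept with NULL
  - product 4 (Notebook): category_id=6 -> matches Toys
  - product 5 (Pen): category_id=NULL, no match -> kept with NULL
All 5 rows appear; 2 have NULL category.

SQL:
SELECT a.name, b.name AS category
FROM products a
LEFT JOIN categories b ON a.category_id = b.id

Result:
name     | category   
---------+------------
Charger  | Sports     
Desk     | Electronics
Camera   | NULL       
Notebook | Toys       
Pen      | NULL       


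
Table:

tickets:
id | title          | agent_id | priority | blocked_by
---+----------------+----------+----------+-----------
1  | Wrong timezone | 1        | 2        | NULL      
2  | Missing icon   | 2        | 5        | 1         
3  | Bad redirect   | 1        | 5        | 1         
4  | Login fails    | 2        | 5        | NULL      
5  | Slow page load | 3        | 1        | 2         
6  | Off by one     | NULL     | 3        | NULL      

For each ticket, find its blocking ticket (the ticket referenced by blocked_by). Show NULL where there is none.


This is a self-join: tickets is joined to a second copy of itself, matching each row's blocked_by to another row's id. Use LEFT JOIN so rows with blocked_by=NULL are kept.
  - ticket 1 (Wrong timezone): blocked_by=NULL -> NULL
  - ticket 2 (Missing icon): blocked_by=1 -> Wrong timezone
  - ticket 3 (Bad redirect): blocked_by=1 -> Wrong timezone
  - ticket 4 (Login fails): blocked_by=NULL -> NULL
  - ticket 5 (Slow page load): blocked_by=2 -> Missing icon
  - ticket 6 (Off by one): blocked_by=NULL -> NULL

SQL:
SELECT a.title AS item, b.title AS blocked_by
FROM tickets a
LEFT JOIN tickets b ON a.blocked_by = b.id

Result:
item           | blocked_by    
---------------+---------------
Wrong timezone | NULL          
Missing icon   | Wrong timezone
Bad redirect   | Wrong timezone
Login fails    | NULL          
Slow page load | Missing icon  
Off by one     | NULL          


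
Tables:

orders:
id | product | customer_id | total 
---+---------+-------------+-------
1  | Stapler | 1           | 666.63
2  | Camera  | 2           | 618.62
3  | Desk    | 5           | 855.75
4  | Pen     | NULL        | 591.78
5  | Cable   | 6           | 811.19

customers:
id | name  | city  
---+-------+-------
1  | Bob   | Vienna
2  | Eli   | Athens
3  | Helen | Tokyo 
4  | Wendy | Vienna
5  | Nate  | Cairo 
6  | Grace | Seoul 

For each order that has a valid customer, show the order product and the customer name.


INNER JOIN keeps only orders rows whose customer_id matches an id in customers. Walk through each order:
  - order 1 (Stapler): customer_id=1 -> matches Bob
  - order 2 (Camera): customer_id=2 -> matches Eli
  - order 3 (Desk): customer_id=5 -> matches Nate
  - order 4 (Pen): customer_id=NULL, no match -> dropped
  - order 5 (Cable): customer_id=6 -> matches Grace
So 1 of 5 rows is dropped.

SQL:
SELECT a.product, b.name AS customer
FROM orders a
INNER JOIN customers b ON a.customer_id = b.id

Result:
product | customer
--------+---------
Stapler | Bob     
Camera  | Eli     
Desk    | Nate    
Cable   | Grace   


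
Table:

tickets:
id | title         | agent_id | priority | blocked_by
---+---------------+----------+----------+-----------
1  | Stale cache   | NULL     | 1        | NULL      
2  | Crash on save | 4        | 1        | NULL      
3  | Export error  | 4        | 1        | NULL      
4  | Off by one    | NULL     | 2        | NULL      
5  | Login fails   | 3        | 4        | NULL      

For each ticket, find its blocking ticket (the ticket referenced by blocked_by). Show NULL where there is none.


This is a self-join: tickets is joined to a second copy of itself, matching each row's blocked_by to another row's id. Use LEFT JOIN so rows with blocked_by=NULL are kept.
  - ticket 1 (Stale cache): blocked_by=NULL -> NULL
  - ticket 2 (Crash on save): blocked_by=NULL -> NULL
  - ticket 3 (Export error): blocked_by=NULL -> NULL
  - ticket 4 (Off by one): blocked_by=NULL -> NULL
  - ticket 5 (Login fails): blocked_by=NULL -> NULL

SQL:
SELECT a.title AS item, b.title AS blocked_by
FROM tickets a
LEFT JOIN tickets b ON a.blocked_by = b.id

Result:
item          | blocked_by
--------------+-----------
Stale cache   | NULL      
Crash on save | NULL      
Export error  | NULL      
Off by one    | NULL      
Login fails   | NULL      


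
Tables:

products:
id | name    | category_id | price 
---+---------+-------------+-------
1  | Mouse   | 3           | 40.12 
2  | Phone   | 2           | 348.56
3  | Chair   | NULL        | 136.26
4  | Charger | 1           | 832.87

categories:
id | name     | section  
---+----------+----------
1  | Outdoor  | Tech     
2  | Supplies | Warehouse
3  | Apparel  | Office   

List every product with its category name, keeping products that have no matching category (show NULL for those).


LEFT JOIN keeps every row from products (the left table); where category_id has no match in categories, the category columns become NULL. Walk through each product:
  - product 1 (Mouse): category_id=3 -> matches Apparel
  - product 2 (Phone): category_id=2 -> matches Supplies
  - product 3 (Chair): category_id=NULL, no match -> kept with NULL
  - product 4 (Charger): category_id=1 -> matches Outdoor
All 4 rows appear; 1 has NULL category.

SQL:
SELECT a.name, b.name AS category
FROM products a
LEFT JOIN categories b ON a.category_id = b.id

Result:
name    | category
--------+---------
Mouse   | Apparel 
Phone   | Supplies
Chair   | NULL    
Charger | Outdoor 


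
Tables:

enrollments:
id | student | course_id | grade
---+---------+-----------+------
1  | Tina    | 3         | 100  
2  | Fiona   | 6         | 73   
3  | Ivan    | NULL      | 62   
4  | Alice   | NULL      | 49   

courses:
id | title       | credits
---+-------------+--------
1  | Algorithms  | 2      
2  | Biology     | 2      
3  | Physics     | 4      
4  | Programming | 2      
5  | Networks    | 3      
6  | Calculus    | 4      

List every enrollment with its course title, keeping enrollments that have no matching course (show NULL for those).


LEFT JOIN keeps every row from enrollments (the left table); where course_id has no match in courses, the course columns become NULL. Walk through each enrollment:
  - enrollment 1 (Tina): course_id=3 -> matches Physics
  - enrollment 2 (Fiona): course_id=6 -> matches Calculus
  - enrollment 3 (Ivan): course_id=NULL, no match -> kept with NULL
  - enrollment 4 (Alice): course_id=NULL, no match -> kept with NULL
All 4 rows appear; 2 have NULL course.

SQL:
SELECT a.student, b.title AS course
FROM enrollments a
LEFT JOIN courses b ON a.course_id = b.id

Result:
student | course  
--------+---------
Tina    | Physics 
Fiona   | Calculus
Ivan    | NULL    
Alice   | NULL    


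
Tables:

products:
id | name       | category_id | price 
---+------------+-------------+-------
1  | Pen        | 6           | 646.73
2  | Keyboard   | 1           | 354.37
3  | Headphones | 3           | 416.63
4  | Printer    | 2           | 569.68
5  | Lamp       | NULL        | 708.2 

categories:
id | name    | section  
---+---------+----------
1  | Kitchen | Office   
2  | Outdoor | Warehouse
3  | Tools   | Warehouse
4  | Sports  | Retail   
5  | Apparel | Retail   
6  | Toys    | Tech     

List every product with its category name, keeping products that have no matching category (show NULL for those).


LEFT JOIN keeps every row from products (the left table); where category_id has no match in categories, the category columns become NULL. Walk through each product:
  - product 1 (Pen): category_id=6 -> matches Toys
  - product 2 (Keyboard): category_id=1 -> matches Kitchen
  - product 3 (Headphones): category_id=3 -> matches Tools
  - product 4 (Printer): category_id=2 -> matches Outdoor
  - product 5 (Lamp): category_id=NULL, no match -> kept with NULL
All 5 rows appear; 1 has NULL category.

SQL:
SELECT a.name, b.name AS category
FROM products a
LEFT JOIN categories b ON a.category_id = b.id

Result:
name       | category
-----------+---------
Pen        | Toys    
Keyboard   | Kitchen 
Headphones | Tools   
Printer    | Outdoor 
Lamp       | NULL    


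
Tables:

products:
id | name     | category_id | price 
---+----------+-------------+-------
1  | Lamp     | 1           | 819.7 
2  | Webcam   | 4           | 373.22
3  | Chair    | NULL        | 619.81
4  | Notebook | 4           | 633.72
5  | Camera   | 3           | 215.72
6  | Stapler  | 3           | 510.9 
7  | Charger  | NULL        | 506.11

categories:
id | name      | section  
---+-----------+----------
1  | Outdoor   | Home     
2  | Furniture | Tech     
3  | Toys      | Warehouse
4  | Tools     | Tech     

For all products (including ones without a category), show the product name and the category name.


LEFT JOIN keeps every row from products (the left table); where category_id has no match in categories, the category columns become NULL. Walk through each product:
  - product 1 (Lamp): category_id=1 -> matches Outdoor
  - product 2 (Webcam): category_id=4 -> matches Tools
  - product 3 (Chair): category_id=NULL, no match -> kept with NULL
  - product 4 (Notebook): category_id=4 -> matches Tools
  - product 5 (Camera): category_id=3 -> matches Toys
  - product 6 (Stapler): category_id=3 -> matches Toys
  - product 7 (Charger): category_id=NULL, no match -> kept with NULL
All 7 rows appear; 2 have NULL category.

SQL:
SELECT a.name, b.name AS category
FROM products a
LEFT JOIN categories b ON a.category_id = b.id

Result:
name     | category
---------+---------
Lamp     | Outdoor 
Webcam   | Tools   
Chair    | NULL    
Notebook | Tools   
Camera   | Toys    
Stapler  | Toys    
Charger  | NULL    


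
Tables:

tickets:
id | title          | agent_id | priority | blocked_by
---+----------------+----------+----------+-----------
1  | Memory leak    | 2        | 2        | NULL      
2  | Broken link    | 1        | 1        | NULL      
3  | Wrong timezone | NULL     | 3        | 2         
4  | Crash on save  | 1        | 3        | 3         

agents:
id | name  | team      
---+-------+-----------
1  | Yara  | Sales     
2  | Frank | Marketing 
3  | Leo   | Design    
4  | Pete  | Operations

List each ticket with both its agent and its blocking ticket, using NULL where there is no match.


Two LEFT JOINs from the same base table tickets: one to agents via agent_id, one to tickets itself via blocked_by. Both are LEFT so every ticket is preserved.
Match against agents:
  - ticket 1 (Memory leak): agent_id=2 -> matches Frank
  - ticket 2 (Broken link): agent_id=1 -> matches Yara
  - ticket 3 (Wrong timezone): agent_id=NULL, no match -> kept with NULL
  - ticket 4 (Crash on save): agent_id=1 -> matches Yara
Match against tickets (self):
  - ticket 1 (Memory leak): blocked_by=NULL -> NULL
  - ticket 2 (Broken link): blocked_by=NULL -> NULL
  - ticket 3 (Wrong timezone): blocked_by=2 -> Broken link
  - ticket 4 (Crash on save): blocked_by=3 -> Wrong timezone

SQL:
SELECT a.title, b.name AS agent, c.title AS blocked_by
FROM tickets a
LEFT JOIN agents b ON a.agent_id = b.id
LEFT JOIN tickets c ON a.blocked_by = c.id

Result:
title          | agent | blocked_by    
---------------+-------+---------------
Memory leak    | Frank | NULL          
Broken link    | Yara  | NULL          
Wrong timezone | NULL  | Broken link   
Crash on save  | Yara  | Wrong timezone


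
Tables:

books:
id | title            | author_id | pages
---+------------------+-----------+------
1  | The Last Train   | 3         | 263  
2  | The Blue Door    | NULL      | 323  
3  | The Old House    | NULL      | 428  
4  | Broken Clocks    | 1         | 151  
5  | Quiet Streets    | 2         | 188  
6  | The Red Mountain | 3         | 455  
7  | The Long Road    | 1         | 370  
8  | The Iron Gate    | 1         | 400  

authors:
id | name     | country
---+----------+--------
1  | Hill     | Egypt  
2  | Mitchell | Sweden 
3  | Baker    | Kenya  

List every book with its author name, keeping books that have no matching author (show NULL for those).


LEFT JOIN keeps every row from books (the left table); where author_id has no match in authors, the author columns become NULL. Walk through each book:
  - book 1 (The Last Train): author_id=3 -> matches Baker
  - book 2 (The Blue Door): author_id=NULL, no match -> kept with NULL
  - book 3 (The Old House): author_id=NULL, no match -> kept with NULL
  - book 4 (Broken Clocks): author_id=1 -> matches Hill
  - book 5 (Quiet Streets): author_id=2 -> matches Mitchell
  - book 6 (The Red Mountain): author_id=3 -> matches Baker
  - book 7 (The Long Road): author_id=1 -> matches Hill
  - book 8 (The Iron Gate): author_id=1 -> matches Hill
All 8 rows appear; 2 have NULL author.

SQL:
SELECT a.title, b.name AS author
FROM books a
LEFT JOIN authors b ON a.author_id = b.id

Result:
title            | author  
-----------------+---------
The Last Train   | Baker   
The Blue Door    | NULL    
The Old House    | NULL    
Broken Clocks    | Hill    
Quiet Streets    | Mitchell
The Red Mountain | Baker   
The Long Road    | Hill    
The Iron Gate    | Hill    


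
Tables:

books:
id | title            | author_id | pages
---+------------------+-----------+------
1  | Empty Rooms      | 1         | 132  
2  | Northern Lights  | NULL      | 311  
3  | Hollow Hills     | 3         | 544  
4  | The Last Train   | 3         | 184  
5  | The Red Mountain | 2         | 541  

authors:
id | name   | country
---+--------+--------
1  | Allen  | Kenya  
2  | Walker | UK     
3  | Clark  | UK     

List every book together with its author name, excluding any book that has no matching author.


INNER JOIN keeps only books rows whose author_id matches an id in authors. Walk through each book:
  - book 1 (Empty Rooms): author_id=1 -> matches Allen
  - book 2 (Northern Lights): author_id=NULL, no match -> dropped
  - book 3 (Hollow Hills): author_id=3 -> matches Clark
  - book 4 (The Last Train): author_id=3 -> matches Clark
  - book 5 (The Red Mountain): author_id=2 -> matches Walker
So 1 of 5 rows is dropped.

SQL:
SELECT a.title, b.name AS author
FROM books a
INNER JOIN authors b ON a.author_id = b.id

Result:
title            | author
-----------------+-------
Empty Rooms      | Allen 
Hollow Hills     | Clark 
The Last Train   | Clark 
The Red Mountain | Walker


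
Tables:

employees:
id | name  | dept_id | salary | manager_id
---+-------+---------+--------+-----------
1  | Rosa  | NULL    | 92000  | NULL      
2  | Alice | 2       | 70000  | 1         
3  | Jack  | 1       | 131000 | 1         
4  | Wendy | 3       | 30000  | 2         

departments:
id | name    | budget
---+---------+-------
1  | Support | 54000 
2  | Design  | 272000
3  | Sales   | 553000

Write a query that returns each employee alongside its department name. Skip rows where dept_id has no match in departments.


INNER JOIN keeps only employees rows whose dept_id matches an id in departments. Walk through each employee:
  - employee 1 (Rosa): dept_id=NULL, no match -> dropped
  - employee 2 (Alice): dept_id=2 -> matches Design
  - employee 3 (Jack): dept_id=1 -> matches Support
  - employee 4 (Wendy): dept_id=3 -> matches Sales
So 1 of 4 rows is dropped.

SQL:
SELECT a.name, b.name AS department
FROM employees a
INNER JOIN departments b ON a.dept_id = b.id

Result:
name  | department
------+-----------
Alice | Design    
Jack  | Support   
Wendy | Sales     


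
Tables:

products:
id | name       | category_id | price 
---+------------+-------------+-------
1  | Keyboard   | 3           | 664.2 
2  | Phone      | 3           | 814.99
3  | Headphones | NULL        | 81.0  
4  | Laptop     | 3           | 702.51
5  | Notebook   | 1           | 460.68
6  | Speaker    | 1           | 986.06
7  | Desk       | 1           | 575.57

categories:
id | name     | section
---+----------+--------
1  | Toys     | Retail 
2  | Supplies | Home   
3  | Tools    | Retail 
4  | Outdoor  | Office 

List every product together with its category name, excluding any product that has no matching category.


INNER JOIN keeps only products rows whose category_id matches an id in categories. Walk through each product:
  - product 1 (Keyboard): category_id=3 -> matches Tools
  - product 2 (Phone): category_id=3 -> matches Tools
  - product 3 (Headphones): category_id=NULL, no match -> dropped
  - product 4 (Laptop): category_id=3 -> matches Tools
  - product 5 (Notebook): category_id=1 -> matches Toys
  - product 6 (Speaker): category_id=1 -> matches Toys
  - product 7 (Desk): category_id=1 -> matches Toys
So 1 of 7 rows is dropped.

SQL:
SELECT a.name, b.name AS category
FROM products a
INNER JOIN categories b ON a.category_id = b.id

Result:
name     | category
---------+---------
Keyboard | Tools   
Phone    | Tools   
Laptop   | Tools   
Notebook | Toys    
Speaker  | Toys    
Desk     | Toys    


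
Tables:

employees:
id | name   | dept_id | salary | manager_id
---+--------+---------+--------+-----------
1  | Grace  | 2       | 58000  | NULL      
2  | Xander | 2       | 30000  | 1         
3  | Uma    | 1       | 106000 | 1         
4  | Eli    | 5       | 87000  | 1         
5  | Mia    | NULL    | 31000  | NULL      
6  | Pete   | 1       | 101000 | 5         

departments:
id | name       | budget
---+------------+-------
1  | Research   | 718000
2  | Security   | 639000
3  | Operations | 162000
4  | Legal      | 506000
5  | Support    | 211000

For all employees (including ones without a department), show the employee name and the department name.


LEFT JOIN keeps every row from employees (the left table); where dept_id has no match in departments, the department columns become NULL. Walk through each employee:
  - employee 1 (Grace): dept_id=2 -> matches Security
  - employee 2 (Xander): dept_id=2 -> matches Security
  - employee 3 (Uma): dept_id=1 -> matches Research
  - employee 4 (Eli): dept_id=5 -> matches Support
  - employee 5 (Mia): dept_id=NULL, no match -> kept with NULL
  - employee 6 (Pete): dept_id=1 -> matches Research
All 6 rows appear; 1 has NULL department.

SQL:
SELECT a.name, b.name AS department
FROM employees a
LEFT JOIN departments b ON a.dept_id = b.id

Result:
name   | department
-------+-----------
Grace  | Security  
Xander | Security  
Uma    | Research  
Eli    | Support   
Mia    | NULL      
Pete   | Research  


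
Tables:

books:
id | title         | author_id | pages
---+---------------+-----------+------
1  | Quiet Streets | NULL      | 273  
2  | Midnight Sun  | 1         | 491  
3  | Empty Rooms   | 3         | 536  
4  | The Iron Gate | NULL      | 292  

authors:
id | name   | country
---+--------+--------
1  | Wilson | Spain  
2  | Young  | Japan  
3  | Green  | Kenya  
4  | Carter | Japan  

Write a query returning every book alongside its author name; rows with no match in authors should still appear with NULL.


LEFT JOIN keeps every row from books (the left table); where author_id has no match in authors, the author columns become NULL. Walk through each book:
  - book 1 (Quiet Streets): author_id=NULL, no match -> kept with NULL
  - book 2 (Midnight Sun): author_id=1 -> matches Wilson
  - book 3 (Empty Rooms): author_id=3 -> matches Green
  - book 4 (The Iron Gate): author_id=NULL, no match -> kept with NULL
All 4 rows appear; 2 have NULL author.

SQL:
SELECT a.title, b.name AS author
FROM books a
LEFT JOIN authors b ON a.author_id = b.id

Result:
title         | author
--------------+-------
Quiet Streets | NULL  
Midnight Sun  | Wilson
Empty Rooms   | Green 
The Iron Gate | NULL  


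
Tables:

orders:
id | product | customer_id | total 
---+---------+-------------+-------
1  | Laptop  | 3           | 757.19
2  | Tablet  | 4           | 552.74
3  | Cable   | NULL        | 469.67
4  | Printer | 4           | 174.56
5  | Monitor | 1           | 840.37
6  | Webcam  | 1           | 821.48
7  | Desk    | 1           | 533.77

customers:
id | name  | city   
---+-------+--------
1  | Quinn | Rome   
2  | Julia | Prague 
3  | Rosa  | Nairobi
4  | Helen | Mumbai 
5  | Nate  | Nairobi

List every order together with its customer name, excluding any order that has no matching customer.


INNER JOIN keeps only orders rows whose customer_id matches an id in customers. Walk through each order:
  - order 1 (Laptop): customer_id=3 -> matches Rosa
  - order 2 (Tablet): customer_id=4 -> matches Helen
  - order 3 (Cable): customer_id=NULL, no match -> dropped
  - order 4 (Printer): customer_id=4 -> matches Helen
  - order 5 (Monitor): customer_id=1 -> matches Quinn
  - order 6 (Webcam): customer_id=1 -> matches Quinn
  - order 7 (Desk): customer_id=1 -> matches Quinn
So 1 of 7 rows is dropped.

SQL:
SELECT a.product, b.name AS customer
FROM orders a
INNER JOIN customers b ON a.customer_id = b.id

Result:
product | customer
--------+---------
Laptop  | Rosa    
Tablet  | Helen   
Printer | Helen   
Monitor | Quinn   
Webcam  | Quinn   
Desk    | Quinn   


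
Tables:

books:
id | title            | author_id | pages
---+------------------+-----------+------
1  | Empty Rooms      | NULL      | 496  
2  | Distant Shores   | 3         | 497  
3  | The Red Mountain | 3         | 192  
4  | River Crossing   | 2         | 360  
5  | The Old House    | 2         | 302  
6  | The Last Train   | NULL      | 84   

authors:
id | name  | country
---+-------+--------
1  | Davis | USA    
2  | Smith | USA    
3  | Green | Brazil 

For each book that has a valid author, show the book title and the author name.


INNER JOIN keeps only books rows whose author_id matches an id in authors. Walk through each book:
  - book 1 (Empty Rooms): author_id=NULL, no match -> dropped
  - book 2 (Distant Shores): author_id=3 -> matches Green
  - book 3 (The Red Mountain): author_id=3 -> matches Green
  - book 4 (River Crossing): author_id=2 -> matches Smith
  - book 5 (The Old House): author_id=2 -> matches Smith
  - book 6 (The Last Train): author_id=NULL, no match -> dropped
So 2 of 6 rows are dropped.

SQL:
SELECT a.title, b.name AS author
FROM books a
INNER JOIN authors b ON a.author_id = b.id

Result:
title            | author
-----------------+-------
Distant Shores   | Green 
The Red Mountain | Green 
River Crossing   | Smith 
The Old House    | Smith 


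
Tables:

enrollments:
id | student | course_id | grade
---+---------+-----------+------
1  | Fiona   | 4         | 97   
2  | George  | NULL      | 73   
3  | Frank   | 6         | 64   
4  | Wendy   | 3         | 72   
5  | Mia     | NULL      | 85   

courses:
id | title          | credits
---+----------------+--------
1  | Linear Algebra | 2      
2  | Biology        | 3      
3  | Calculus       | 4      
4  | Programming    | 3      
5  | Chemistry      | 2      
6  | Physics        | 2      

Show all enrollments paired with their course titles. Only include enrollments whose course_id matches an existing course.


INNER JOIN keeps only enrollments rows whose course_id matches an id in courses. Walk through each enrollment:
  - enrollment 1 (Fiona): course_id=4 -> matches Programming
  - enrollment 2 (George): course_id=NULL, no match -> dropped
  - enrollment 3 (Frank): course_id=6 -> matches Physics
  - enrollment 4 (Wendy): course_id=3 -> matches Calculus
  - enrollment 5 (Mia): course_id=NULL, no match -> dropped
So 2 of 5 rows are dropped.

SQL:
SELECT a.student, b.title AS course
FROM enrollments a
INNER JOIN courses b ON a.course_id = b.id

Result:
student | course     
--------+------------
Fiona   | Programming
Frank   | Physics    
Wendy   | Calculus   


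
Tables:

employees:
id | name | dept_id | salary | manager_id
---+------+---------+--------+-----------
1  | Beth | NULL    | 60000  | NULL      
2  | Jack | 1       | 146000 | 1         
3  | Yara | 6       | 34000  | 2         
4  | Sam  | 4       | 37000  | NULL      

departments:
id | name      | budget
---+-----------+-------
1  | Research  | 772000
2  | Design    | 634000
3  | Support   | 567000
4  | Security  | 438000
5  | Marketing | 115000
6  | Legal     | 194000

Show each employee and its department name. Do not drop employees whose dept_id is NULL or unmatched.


LEFT JOIN keeps every row from employees (the left table); where dept_id has no match in departments, the department columns become NULL. Walk through each employee:
  - employee 1 (Beth): dept_id=NULL, no match -> kept with NULL
  - employee 2 (Jack): dept_id=1 -> matches Research
  - employee 3 (Yara): dept_id=6 -> matches Legal
  - employee 4 (Sam): dept_id=4 -> matches Security
All 4 rows appear; 1 has NULL department.

SQL:
SELECT a.name, b.name AS department
FROM employees a
LEFT JOIN departments b ON a.dept_id = b.id

Result:
name | department
-----+-----------
Beth | NULL      
Jack | Research  
Yara | Legal     
Sam  | Security  


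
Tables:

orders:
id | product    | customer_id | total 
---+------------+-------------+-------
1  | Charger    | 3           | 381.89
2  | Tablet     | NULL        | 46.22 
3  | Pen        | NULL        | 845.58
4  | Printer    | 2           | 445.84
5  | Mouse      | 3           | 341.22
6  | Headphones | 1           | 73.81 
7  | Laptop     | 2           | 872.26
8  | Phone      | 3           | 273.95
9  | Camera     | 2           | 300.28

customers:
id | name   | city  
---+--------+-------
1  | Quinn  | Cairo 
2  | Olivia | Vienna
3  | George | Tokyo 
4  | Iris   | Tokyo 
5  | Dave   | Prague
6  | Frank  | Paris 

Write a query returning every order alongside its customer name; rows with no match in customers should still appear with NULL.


LEFT JOIN keeps every row from orders (the left table); where customer_id has no match in customers, the customer columns become NULL. Walk through each order:
  - order 1 (Charger): customer_id=3 -> matches George
  - order 2 (Tablet): customer_id=NULL, no match -> kept with NULL
  - order 3 (Pen): customer_id=NULL, no match -> kept with NULL
  - order 4 (Printer): customer_id=2 -> matches Olivia
  - order 5 (Mouse): customer_id=3 -> matches George
  - order 6 (Headphones): customer_id=1 -> matches Quinn
  - order 7 (Laptop): customer_id=2 -> matches Olivia
  - order 8 (Phone): customer_id=3 -> matches George
  - order 9 (Camera): customer_id=2 -> matches Olivia
All 9 rows appear; 2 have NULL customer.

SQL:
SELECT a.product, b.name AS customer
FROM orders a
LEFT JOIN customers b ON a.customer_id = b.id

Result:
product    | customer
-----------+---------
Charger    | George  
Tablet     | NULL    
Pen        | NULL    
Printer    | Olivia  
Mouse      | George  
Headphones | Quinn   
Laptop     | Olivia  
Phone      | George  
Camera     | Olivia  


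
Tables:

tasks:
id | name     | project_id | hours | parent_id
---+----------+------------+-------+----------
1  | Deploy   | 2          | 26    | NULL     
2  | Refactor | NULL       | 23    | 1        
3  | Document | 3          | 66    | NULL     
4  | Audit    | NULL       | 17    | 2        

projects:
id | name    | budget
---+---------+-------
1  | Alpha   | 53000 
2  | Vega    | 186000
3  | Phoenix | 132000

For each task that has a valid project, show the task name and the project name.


INNER JOIN keeps only tasks rows whose project_id matches an id in projects. Walk through each task:
  - task 1 (Deploy): project_id=2 -> matches Vega
  - task 2 (Refactor): project_id=NULL, no match -> dropped
  - task 3 (Document): project_id=3 -> matches Phoenix
  - task 4 (Audit): project_id=NULL, no match -> dropped
So 2 of 4 rows are dropped.

SQL:
SELECT a.name, b.name AS project
FROM tasks a
INNER JOIN projects b ON a.project_id = b.id

Result:
name     | project
---------+--------
Deploy   | Vega   
Document | Phoenix


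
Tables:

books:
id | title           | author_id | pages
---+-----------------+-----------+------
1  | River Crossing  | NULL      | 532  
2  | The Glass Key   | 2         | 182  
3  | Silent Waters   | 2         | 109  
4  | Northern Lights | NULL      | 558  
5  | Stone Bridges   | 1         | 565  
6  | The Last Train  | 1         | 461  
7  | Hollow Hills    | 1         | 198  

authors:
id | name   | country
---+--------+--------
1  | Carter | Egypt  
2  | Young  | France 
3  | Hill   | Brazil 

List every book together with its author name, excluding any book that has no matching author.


INNER JOIN keeps only books rows whose author_id matches an id in authors. Walk through each book:
  - book 1 (River Crossing): author_id=NULL, no match -> dropped
  - book 2 (The Glass Key): author_id=2 -> matches Young
  - book 3 (Silent Waters): author_id=2 -> matches Young
  - book 4 (Northern Lights): author_id=NULL, no match -> dropped
  - book 5 (Stone Bridges): author_id=1 -> matches Carter
  - book 6 (The Last Train): author_id=1 -> matches Carter
  - book 7 (Hollow Hills): author_id=1 -> matches Carter
So 2 of 7 rows are dropped.

SQL:
SELECT a.title, b.name AS author
FROM books a
INNER JOIN authors b ON a.author_id = b.id

Result:
title          | author
---------------+-------
The Glass Key  | Young 
Silent Waters  | Young 
Stone Bridges  | Carter
The Last Train | Carter
Hollow Hills   | Carter


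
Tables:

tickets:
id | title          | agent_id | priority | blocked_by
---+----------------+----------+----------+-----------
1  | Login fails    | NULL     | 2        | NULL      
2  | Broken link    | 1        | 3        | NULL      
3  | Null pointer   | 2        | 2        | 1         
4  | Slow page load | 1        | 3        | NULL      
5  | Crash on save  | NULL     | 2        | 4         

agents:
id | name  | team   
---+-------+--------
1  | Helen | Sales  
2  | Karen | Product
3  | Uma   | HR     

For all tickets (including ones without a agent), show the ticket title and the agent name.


LEFT JOIN keeps every row from tickets (the left table); where agent_id has no match in agents, the agent columns become NULL. Walk through each ticket:
  - ticket 1 (Login fails): agent_id=NULL, no match -> kept with NULL
  - ticket 2 (Broken link): agent_id=1 -> matches Helen
  - ticket 3 (Null pointer): agent_id=2 -> matches Karen
  - ticket 4 (Slow page load): agent_id=1 -> matches Helen
  - ticket 5 (Crash on save): agent_id=NULL, no match -> kept with NULL
All 5 rows appear; 2 have NULL agent.

SQL:
SELECT a.title, b.name AS agent
FROM tickets a
LEFT JOIN agents b ON a.agent_id = b.id

Result:
title          | agent
---------------+------
Login fails    | NULL 
Broken link    | Helen
Null pointer   | Karen
Slow page load | Helen
Crash on save  | NULL 


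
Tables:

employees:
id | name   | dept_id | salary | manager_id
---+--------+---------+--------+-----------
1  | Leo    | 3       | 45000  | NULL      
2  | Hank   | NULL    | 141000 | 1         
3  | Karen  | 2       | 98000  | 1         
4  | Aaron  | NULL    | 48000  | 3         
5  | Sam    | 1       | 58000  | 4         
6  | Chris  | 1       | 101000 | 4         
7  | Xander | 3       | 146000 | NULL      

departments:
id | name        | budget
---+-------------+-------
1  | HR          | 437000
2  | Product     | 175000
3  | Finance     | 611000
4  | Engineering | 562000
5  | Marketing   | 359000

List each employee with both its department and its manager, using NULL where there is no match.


Two LEFT JOINs from the same base table employees: one to departments via dept_id, one to employees itself via manager_id. Both are LEFT so every employee is preserved.
Match against departments:
  - employee 1 (Leo): dept_id=3 -> matches Finance
  - employee 2 (Hank): dept_id=NULL, no match -> kept with NULL
  - employee 3 (Karen): dept_id=2 -> matches Product
  - employee 4 (Aaron): dept_id=NULL, no match -> kept with NULL
  - employee 5 (Sam): dept_id=1 -> matches HR
  - employee 6 (Chris): dept_id=1 -> matches HR
  - employee 7 (Xander): dept_id=3 -> matches Finance
Match against employees (self):
  - employee 1 (Leo): manager_id=NULL -> NULL
  - employee 2 (Hank): manager_id=1 -> Leo
  - employee 3 (Karen): manager_id=1 -> Leo
  - employee 4 (Aaron): manager_id=3 -> Karen
  - employee 5 (Sam): manager_id=4 -> Aaron
  - employee 6 (Chris): manager_id=4 -> Aaron
  - employee 7 (Xander): manager_id=NULL -> NULL

SQL:
SELECT a.name, b.name AS department, c.name AS manager
FROM employees a
LEFT JOIN departments b ON a.dept_id = b.id
LEFT JOIN employees c ON a.manager_id = c.id

Result:
name   | department | manager
-------+------------+--------
Leo    | Finance    | NULL   
Hank   | NULL       | Leo    
Karen  | Product    | Leo    
Aaron  | NULL       | Karen  
Sam    | HR         | Aaron  
Chris  | HR         | Aaron  
Xander | Finance    | NULL   


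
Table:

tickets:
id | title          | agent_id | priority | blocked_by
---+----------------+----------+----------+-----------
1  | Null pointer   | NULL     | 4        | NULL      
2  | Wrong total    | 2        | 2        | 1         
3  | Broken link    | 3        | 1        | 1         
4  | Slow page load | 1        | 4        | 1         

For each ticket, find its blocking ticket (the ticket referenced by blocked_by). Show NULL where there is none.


This is a self-join: tickets is joined to a second copy of itself, matching each row's blocked_by to another row's id. Use LEFT JOIN so rows with blocked_by=NULL are kept.
  - ticket 1 (Null pointer): blocked_by=NULL -> NULL
  - ticket 2 (Wrong total): blocked_by=1 -> Null pointer
  - ticket 3 (Broken link): blocked_by=1 -> Null pointer
  - ticket 4 (Slow page load): blocked_by=1 -> Null pointer

SQL:
SELECT a.title AS item, b.title AS blocked_by
FROM tickets a
LEFT JOIN tickets b ON a.blocked_by = b.id

Result:
item           | blocked_by  
---------------+-------------
Null pointer   | NULL        
Wrong total    | Null pointer
Broken link    | Null pointer
Slow page load | Null pointer


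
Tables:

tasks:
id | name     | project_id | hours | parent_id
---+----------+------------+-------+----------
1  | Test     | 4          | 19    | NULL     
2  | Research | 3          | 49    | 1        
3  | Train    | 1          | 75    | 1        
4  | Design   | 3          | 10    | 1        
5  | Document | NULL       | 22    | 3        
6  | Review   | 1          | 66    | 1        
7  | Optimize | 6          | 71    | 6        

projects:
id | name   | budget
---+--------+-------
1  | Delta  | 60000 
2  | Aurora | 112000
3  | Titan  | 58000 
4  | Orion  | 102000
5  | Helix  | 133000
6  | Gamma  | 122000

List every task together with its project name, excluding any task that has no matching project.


INNER JOIN keeps only tasks rows whose project_id matches an id in projects. Walk through each task:
  - task 1 (Test): project_id=4 -> matches Orion
  - task 2 (Research): project_id=3 -> matches Titan
  - task 3 (Train): project_id=1 -> matches Delta
  - task 4 (Design): project_id=3 -> matches Titan
  - task 5 (Document): project_id=NULL, no match -> dropped
  - task 6 (Review): project_id=1 -> matches Delta
  - task 7 (Optimize): project_id=6 -> matches Gamma
So 1 of 7 rows is dropped.

SQL:
SELECT a.name, b.name AS project
FROM tasks a
INNER JOIN projects b ON a.project_id = b.id

Result:
name     | project
---------+--------
Test     | Orion  
Research | Titan  
Train    | Delta  
Design   | Titan  
Review   | Delta  
Optimize | Gamma  


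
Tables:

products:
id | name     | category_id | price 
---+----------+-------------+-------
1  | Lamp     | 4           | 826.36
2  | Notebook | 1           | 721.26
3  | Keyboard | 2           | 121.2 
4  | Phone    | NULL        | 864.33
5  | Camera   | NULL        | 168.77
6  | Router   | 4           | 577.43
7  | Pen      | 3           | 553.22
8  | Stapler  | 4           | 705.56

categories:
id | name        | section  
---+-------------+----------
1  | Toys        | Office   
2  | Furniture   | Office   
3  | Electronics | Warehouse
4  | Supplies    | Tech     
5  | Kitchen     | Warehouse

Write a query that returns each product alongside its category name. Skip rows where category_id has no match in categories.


INNER JOIN keeps only products rows whose category_id matches an id in categories. Walk through each product:
  - product 1 (Lamp): category_id=4 -> matches Supplies
  - product 2 (Notebook): category_id=1 -> matches Toys
  - product 3 (Keyboard): category_id=2 -> matches Furniture
  - product 4 (Phone): category_id=NULL, no match -> dropped
  - product 5 (Camera): category_id=NULL, no match -> dropped
  - product 6 (Router): category_id=4 -> matches Supplies
  - product 7 (Pen): category_id=3 -> matches Electronics
  - product 8 (Stapler): category_id=4 -> matches Supplies
So 2 of 8 rows are dropped.

SQL:
SELECT a.name, b.name AS category
FROM products a
INNER JOIN categories b ON a.category_id = b.id

Result:
name     | category   
---------+------------
Lamp     | Supplies   
Notebook | Toys       
Keyboard | Furniture  
Router   | Supplies   
Pen      | Electronics
Stapler  | Supplies   
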